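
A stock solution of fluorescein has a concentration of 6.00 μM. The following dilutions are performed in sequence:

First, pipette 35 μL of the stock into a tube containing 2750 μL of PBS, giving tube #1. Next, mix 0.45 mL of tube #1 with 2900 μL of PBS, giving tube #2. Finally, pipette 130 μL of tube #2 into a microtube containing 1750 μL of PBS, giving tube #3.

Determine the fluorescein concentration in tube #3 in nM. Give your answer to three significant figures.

Step 1: 35 μL + 2750 μL = 2785 μL total → factor 2785/35 = 79.571
Step 2: 0.45 mL + 2900 μL = 3.35 mL total → factor 3.35/0.45 = 7.4444
Step 3: 130 μL + 1750 μL = 1880 μL total → factor 1880/130 = 14.462
Overall dilution factor = 79.571 × 7.4444 × 14.462 = 8566.5
Final = 6.00 μM / 8566.5 = 0.0007004 μM = 0.700 nM

0.700 nM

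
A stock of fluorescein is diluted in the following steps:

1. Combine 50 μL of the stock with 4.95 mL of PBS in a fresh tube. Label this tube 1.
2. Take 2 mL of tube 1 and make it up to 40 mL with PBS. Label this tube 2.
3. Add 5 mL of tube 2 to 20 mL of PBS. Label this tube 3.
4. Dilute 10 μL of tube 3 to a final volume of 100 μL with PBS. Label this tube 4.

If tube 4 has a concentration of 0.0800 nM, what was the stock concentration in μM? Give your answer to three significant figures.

8.00 μM

Step 1: 50 μL + 4.95 mL = 5000 μL total → factor 5000/50 = 100
Step 2: 2 mL brought to 40 mL → factor 40/2 = 20
Step 3: 5 mL + 20 mL = 25 mL total → factor 25/5 = 5
Step 4: 10 μL brought to 100 μL → factor 100/10 = 10
Overall dilution factor = 100 × 20 × 5 × 10 = 1 × 10^5
Stock = 0.0800 nM × 1 × 10^5 = 8000 nM = 8.00 μM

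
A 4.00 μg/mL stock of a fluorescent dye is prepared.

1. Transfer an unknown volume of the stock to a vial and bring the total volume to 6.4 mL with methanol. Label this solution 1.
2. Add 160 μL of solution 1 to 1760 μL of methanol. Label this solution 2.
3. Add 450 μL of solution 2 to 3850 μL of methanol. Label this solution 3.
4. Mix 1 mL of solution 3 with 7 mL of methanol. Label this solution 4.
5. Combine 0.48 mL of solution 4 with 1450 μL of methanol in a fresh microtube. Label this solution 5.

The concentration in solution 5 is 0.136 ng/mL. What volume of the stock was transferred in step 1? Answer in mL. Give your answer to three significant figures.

Step 1: v brought to 6.4 mL → factor = 6.4 mL/v
Step 2: 160 μL + 1760 μL = 1920 μL total → factor 1920/160 = 12
Step 3: 450 μL + 3850 μL = 4300 μL total → factor 4300/450 = 9.5556
Step 4: 1 mL + 7 mL = 8 mL total → factor 8/1 = 8
Step 5: 0.48 mL + 1450 μL = 1.93 mL total → factor 1.93/0.48 = 4.0208
Product of known-step factors = 3688.4
Overall factor = 4.00 μg/mL / (0.136 ng/mL) = 29412
Step-1 factor = 29412 / 3688.4 = 7.974
v = 6.4 mL / 7.974 = 0.803 mL

0.803 mL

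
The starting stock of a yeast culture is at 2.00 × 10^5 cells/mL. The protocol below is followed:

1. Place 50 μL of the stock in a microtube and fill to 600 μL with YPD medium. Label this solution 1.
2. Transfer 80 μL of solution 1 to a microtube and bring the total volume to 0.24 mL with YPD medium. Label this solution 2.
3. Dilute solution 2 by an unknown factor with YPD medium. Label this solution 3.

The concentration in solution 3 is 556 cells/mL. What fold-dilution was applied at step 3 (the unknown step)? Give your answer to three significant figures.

Step 1: 50 μL brought to 600 μL → factor 600/50 = 12
Step 2: 80 μL brought to 0.24 mL → factor 240/80 = 3
Step 3: unknown factor x
Product of known-step factors = 36
Overall factor = 2.00 × 10^5 cells/mL / (556 cells/mL) = 359.71
x = 359.71 / 36 = 9.99

9.99-fold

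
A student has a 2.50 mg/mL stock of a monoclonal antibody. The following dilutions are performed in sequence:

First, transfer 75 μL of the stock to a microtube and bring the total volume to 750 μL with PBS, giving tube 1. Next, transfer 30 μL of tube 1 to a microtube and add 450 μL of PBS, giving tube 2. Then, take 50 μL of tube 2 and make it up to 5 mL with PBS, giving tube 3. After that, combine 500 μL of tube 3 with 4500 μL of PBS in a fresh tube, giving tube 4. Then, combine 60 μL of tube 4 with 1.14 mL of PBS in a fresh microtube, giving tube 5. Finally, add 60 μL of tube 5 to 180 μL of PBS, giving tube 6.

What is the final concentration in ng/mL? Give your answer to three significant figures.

0.195 ng/mL

Step 1: 75 μL brought to 750 μL → factor 750/75 = 10
Step 2: 30 μL + 450 μL = 480 μL total → factor 480/30 = 16
Step 3: 50 μL brought to 5 mL → factor 5000/50 = 100
Step 4: 500 μL + 4500 μL = 5000 μL total → factor 5000/500 = 10
Step 5: 60 μL + 1.14 mL = 1200 μL total → factor 1200/60 = 20
Step 6: 60 μL + 180 μL = 240 μL total → factor 240/60 = 4
Overall dilution factor = 10 × 16 × 100 × 10 × 20 × 4 = 1.28 × 10^7
Final = 2.50 mg/mL / 1.28 × 10^7 = 1.953 × 10^-7 mg/mL = 0.195 ng/mL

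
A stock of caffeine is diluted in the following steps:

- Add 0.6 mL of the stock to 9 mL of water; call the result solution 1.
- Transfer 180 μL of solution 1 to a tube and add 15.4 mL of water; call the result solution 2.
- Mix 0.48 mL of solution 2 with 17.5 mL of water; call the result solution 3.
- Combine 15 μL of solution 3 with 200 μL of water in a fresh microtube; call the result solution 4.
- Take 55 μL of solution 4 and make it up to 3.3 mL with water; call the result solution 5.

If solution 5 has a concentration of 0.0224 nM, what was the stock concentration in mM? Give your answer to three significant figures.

0.999 mM

Step 1: 0.6 mL + 9 mL = 9.6 mL total → factor 9.6/0.6 = 16
Step 2: 180 μL + 15.4 mL = 15580 μL total → factor 15580/180 = 86.556
Step 3: 0.48 mL + 17.5 mL = 17.98 mL total → factor 17.98/0.48 = 37.458
Step 4: 15 μL + 200 μL = 215 μL total → factor 215/15 = 14.333
Step 5: 55 μL brought to 3.3 mL → factor 3300/55 = 60
Overall dilution factor = 16 × 86.556 × 37.458 × 14.333 × 60 = 4.4613 × 10^7
Stock = 0.0224 nM × 4.4613 × 10^7 = 9.993 × 10^5 nM = 0.999 mM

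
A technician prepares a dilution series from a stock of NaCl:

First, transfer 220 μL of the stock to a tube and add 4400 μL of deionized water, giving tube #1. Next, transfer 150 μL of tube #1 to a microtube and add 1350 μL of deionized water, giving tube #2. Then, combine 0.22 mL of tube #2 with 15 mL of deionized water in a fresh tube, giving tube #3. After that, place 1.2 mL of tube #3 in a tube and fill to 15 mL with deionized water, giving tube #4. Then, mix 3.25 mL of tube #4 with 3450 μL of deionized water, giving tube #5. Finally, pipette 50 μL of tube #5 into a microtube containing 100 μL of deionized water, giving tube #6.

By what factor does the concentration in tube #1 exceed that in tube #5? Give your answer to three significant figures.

1.78 × 10^4

Step 1: 220 μL + 4400 μL = 4620 μL total → factor 4620/220 = 21
Step 2: 150 μL + 1350 μL = 1500 μL total → factor 1500/150 = 10
Step 3: 0.22 mL + 15 mL = 15.22 mL total → factor 15.22/0.22 = 69.182
Step 4: 1.2 mL brought to 15 mL → factor 15/1.2 = 12.5
Step 5: 3.25 mL + 3450 μL = 6.7 mL total → factor 6.7/3.25 = 2.0615
Dilution factor to tube #1 = 21; to tube #5 = 3.7438 × 10^5
[tube #1]/[tube #5] = (factor to tube #5)/(factor to tube #1) = 3.7438 × 10^5/21 = 1.78 × 10^4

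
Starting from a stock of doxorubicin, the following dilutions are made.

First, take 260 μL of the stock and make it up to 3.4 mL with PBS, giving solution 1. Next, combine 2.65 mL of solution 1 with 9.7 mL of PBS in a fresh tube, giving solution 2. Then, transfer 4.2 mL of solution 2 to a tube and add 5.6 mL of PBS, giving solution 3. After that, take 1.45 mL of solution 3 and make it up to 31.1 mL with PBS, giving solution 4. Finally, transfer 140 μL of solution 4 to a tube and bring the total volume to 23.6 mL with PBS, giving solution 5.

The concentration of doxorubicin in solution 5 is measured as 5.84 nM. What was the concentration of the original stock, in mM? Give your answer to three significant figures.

Step 1: 260 μL brought to 3.4 mL → factor 3400/260 = 13.077
Step 2: 2.65 mL + 9.7 mL = 12.35 mL total → factor 12.35/2.65 = 4.6604
Step 3: 4.2 mL + 5.6 mL = 9.8 mL total → factor 9.8/4.2 = 2.3333
Step 4: 1.45 mL brought to 31.1 mL → factor 31.1/1.45 = 21.448
Step 5: 140 μL brought to 23.6 mL → factor 23600/140 = 168.57
Overall dilution factor = 13.077 × 4.6604 × 2.3333 × 21.448 × 168.57 = 5.1414 × 10^5
Stock = 5.84 nM × 5.1414 × 10^5 = 3.003 × 10^6 nM = 3.00 mM

3.00 mM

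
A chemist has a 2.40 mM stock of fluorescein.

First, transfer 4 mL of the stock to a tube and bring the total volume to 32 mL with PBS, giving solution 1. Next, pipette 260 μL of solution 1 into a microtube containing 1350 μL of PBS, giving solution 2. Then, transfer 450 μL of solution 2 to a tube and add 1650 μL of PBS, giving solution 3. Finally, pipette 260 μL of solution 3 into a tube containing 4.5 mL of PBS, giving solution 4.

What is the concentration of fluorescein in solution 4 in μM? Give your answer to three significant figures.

Step 1: 4 mL brought to 32 mL → factor 32/4 = 8
Step 2: 260 μL + 1350 μL = 1610 μL total → factor 1610/260 = 6.1923
Step 3: 450 μL + 1650 μL = 2100 μL total → factor 2100/450 = 4.6667
Step 4: 260 μL + 4.5 mL = 4760 μL total → factor 4760/260 = 18.308
Overall dilution factor = 8 × 6.1923 × 4.6667 × 18.308 = 4232.4
Final = 2.40 mM / 4232.4 = 0.0005671 mM = 0.567 μM

0.567 μM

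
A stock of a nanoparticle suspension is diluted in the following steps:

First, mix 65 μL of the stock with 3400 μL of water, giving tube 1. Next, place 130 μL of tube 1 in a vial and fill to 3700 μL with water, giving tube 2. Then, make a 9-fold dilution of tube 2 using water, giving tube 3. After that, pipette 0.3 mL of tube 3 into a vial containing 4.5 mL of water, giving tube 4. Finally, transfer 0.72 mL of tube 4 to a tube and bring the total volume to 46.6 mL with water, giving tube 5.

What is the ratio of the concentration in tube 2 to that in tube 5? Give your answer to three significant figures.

Step 1: 65 μL + 3400 μL = 3465 μL total → factor 3465/65 = 53.308
Step 2: 130 μL brought to 3700 μL → factor 3700/130 = 28.462
Step 3: 9-fold → factor 9
Step 4: 0.3 mL + 4.5 mL = 4.8 mL total → factor 4.8/0.3 = 16
Step 5: 0.72 mL brought to 46.6 mL → factor 46.6/0.72 = 64.722
Dilution factor to tube 2 = 1517.2; to tube 5 = 1.414 × 10^7
[tube 2]/[tube 5] = (factor to tube 5)/(factor to tube 2) = 1.414 × 10^7/1517.2 = 9.32 × 10^3

9.32 × 10^3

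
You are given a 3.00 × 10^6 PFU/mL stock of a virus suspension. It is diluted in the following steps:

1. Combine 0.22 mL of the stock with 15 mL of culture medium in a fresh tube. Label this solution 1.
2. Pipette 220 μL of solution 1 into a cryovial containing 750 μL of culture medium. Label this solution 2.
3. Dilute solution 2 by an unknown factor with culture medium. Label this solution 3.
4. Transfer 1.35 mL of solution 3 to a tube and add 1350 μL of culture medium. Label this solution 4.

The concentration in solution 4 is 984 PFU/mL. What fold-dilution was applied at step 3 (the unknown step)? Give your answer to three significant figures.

5.00-fold

Step 1: 0.22 mL + 15 mL = 15.22 mL total → factor 15.22/0.22 = 69.182
Step 2: 220 μL + 750 μL = 970 μL total → factor 970/220 = 4.4091
Step 3: unknown factor x
Step 4: 1.35 mL + 1350 μL = 2.7 mL total → factor 2.7/1.35 = 2
Product of known-step factors = 610.06
Overall factor = 3.00 × 10^6 PFU/mL / (984 PFU/mL) = 3048.8
x = 3048.8 / 610.06 = 5.00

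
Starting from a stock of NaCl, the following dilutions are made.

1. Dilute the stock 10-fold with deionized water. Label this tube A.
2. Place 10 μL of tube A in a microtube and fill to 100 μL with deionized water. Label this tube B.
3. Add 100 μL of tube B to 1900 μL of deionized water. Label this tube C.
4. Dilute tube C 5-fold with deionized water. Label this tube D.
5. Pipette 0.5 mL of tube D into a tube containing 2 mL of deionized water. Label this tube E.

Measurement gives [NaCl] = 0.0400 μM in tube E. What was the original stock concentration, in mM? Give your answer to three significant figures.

2.00 mM

Step 1: 10-fold → factor 10
Step 2: 10 μL brought to 100 μL → factor 100/10 = 10
Step 3: 100 μL + 1900 μL = 2000 μL total → factor 2000/100 = 20
Step 4: 5-fold → factor 5
Step 5: 0.5 mL + 2 mL = 2.5 mL total → factor 2.5/0.5 = 5
Overall dilution factor = 10 × 10 × 20 × 5 × 5 = 50000
Stock = 0.0400 μM × 50000 = 2000 μM = 2.00 mM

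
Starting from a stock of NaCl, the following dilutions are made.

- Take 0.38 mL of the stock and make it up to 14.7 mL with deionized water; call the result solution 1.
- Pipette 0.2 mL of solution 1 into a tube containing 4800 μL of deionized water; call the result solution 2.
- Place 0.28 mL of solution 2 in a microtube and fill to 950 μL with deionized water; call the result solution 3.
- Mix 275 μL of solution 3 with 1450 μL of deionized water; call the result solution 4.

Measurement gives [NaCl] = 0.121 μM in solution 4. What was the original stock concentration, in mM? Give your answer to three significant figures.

Step 1: 0.38 mL brought to 14.7 mL → factor 14.7/0.38 = 38.684
Step 2: 0.2 mL + 4800 μL = 5 mL total → factor 5/0.2 = 25
Step 3: 0.28 mL brought to 950 μL → factor 0.95/0.28 = 3.3929
Step 4: 275 μL + 1450 μL = 1725 μL total → factor 1725/275 = 6.2727
Overall dilution factor = 38.684 × 25 × 3.3929 × 6.2727 = 20582
Stock = 0.121 μM × 20582 = 2490 μM = 2.49 mM

2.49 mM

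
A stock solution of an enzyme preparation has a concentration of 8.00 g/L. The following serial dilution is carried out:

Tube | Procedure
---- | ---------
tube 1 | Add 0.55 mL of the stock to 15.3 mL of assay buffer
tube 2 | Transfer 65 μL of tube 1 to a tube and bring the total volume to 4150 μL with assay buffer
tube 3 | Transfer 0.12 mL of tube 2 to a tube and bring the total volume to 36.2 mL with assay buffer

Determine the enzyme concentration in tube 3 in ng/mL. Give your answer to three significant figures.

14.4 ng/mL

Step 1: 0.55 mL + 15.3 mL = 15.85 mL total → factor 15.85/0.55 = 28.818
Step 2: 65 μL brought to 4150 μL → factor 4150/65 = 63.846
Step 3: 0.12 mL brought to 36.2 mL → factor 36.2/0.12 = 301.67
Overall dilution factor = 28.818 × 63.846 × 301.67 = 5.5505 × 10^5
Final = 8.00 g/L / 5.5505 × 10^5 = 1.441 × 10^-5 g/L = 14.4 ng/mL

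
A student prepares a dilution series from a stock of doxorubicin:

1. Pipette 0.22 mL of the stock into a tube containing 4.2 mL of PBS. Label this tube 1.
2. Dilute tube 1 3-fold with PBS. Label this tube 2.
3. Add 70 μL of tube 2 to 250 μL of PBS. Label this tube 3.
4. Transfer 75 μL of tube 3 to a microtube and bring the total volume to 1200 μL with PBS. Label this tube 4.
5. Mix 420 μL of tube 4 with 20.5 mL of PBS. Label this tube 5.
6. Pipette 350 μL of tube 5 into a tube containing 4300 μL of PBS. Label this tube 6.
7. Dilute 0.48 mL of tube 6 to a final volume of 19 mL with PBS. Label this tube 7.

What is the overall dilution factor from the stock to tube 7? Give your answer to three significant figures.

Step 1: 0.22 mL + 4.2 mL = 4.42 mL total → factor 4.42/0.22 = 20.091
Step 2: 3-fold → factor 3
Step 3: 70 μL + 250 μL = 320 μL total → factor 320/70 = 4.5714
Step 4: 75 μL brought to 1200 μL → factor 1200/75 = 16
Step 5: 420 μL + 20.5 mL = 20920 μL total → factor 20920/420 = 49.81
Step 6: 350 μL + 4300 μL = 4650 μL total → factor 4650/350 = 13.286
Step 7: 0.48 mL brought to 19 mL → factor 19/0.48 = 39.583
Overall dilution factor = 20.091 × 3 × 4.5714 × 16 × 49.81 × 13.286 × 39.583 = 1.1548 × 10^8

1.15 × 10^8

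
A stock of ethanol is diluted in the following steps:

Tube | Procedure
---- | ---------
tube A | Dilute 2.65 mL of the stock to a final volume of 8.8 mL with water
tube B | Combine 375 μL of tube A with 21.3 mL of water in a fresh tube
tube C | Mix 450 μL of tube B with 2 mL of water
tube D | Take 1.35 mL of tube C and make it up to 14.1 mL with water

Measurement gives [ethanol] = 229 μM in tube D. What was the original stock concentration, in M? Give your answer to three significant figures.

2.50 M

Step 1: 2.65 mL brought to 8.8 mL → factor 8.8/2.65 = 3.3208
Step 2: 375 μL + 21.3 mL = 21675 μL total → factor 21675/375 = 57.8
Step 3: 450 μL + 2 mL = 2450 μL total → factor 2450/450 = 5.4444
Step 4: 1.35 mL brought to 14.1 mL → factor 14.1/1.35 = 10.444
Overall dilution factor = 3.3208 × 57.8 × 5.4444 × 10.444 = 10914
Stock = 229 μM × 10914 = 2.499 × 10^6 μM = 2.50 M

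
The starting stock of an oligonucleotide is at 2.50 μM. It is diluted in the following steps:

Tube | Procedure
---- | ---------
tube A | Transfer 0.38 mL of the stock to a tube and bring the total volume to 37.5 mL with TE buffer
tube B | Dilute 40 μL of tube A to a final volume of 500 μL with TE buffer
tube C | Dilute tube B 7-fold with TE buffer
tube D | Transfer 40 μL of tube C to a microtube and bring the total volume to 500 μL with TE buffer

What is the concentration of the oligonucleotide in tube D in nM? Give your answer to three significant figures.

0.0232 nM

Step 1: 0.38 mL brought to 37.5 mL → factor 37.5/0.38 = 98.684
Step 2: 40 μL brought to 500 μL → factor 500/40 = 12.5
Step 3: 7-fold → factor 7
Step 4: 40 μL brought to 500 μL → factor 500/40 = 12.5
Overall dilution factor = 98.684 × 12.5 × 7 × 12.5 = 1.0794 × 10^5
Final = 2.50 μM / 1.0794 × 10^5 = 2.316 × 10^-5 μM = 0.0232 nM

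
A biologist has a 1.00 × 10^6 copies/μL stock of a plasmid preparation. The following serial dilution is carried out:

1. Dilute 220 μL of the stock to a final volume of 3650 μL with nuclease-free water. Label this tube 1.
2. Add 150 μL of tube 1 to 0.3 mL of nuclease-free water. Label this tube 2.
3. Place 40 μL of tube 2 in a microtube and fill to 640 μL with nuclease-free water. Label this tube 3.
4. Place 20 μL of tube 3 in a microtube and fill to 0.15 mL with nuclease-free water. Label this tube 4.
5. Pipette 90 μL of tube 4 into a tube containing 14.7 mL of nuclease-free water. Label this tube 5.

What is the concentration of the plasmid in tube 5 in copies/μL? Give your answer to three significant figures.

Step 1: 220 μL brought to 3650 μL → factor 3650/220 = 16.591
Step 2: 150 μL + 0.3 mL = 450 μL total → factor 450/150 = 3
Step 3: 40 μL brought to 640 μL → factor 640/40 = 16
Step 4: 20 μL brought to 0.15 mL → factor 150/20 = 7.5
Step 5: 90 μL + 14.7 mL = 14790 μL total → factor 14790/90 = 164.33
Overall dilution factor = 16.591 × 3 × 16 × 7.5 × 164.33 = 9.8152 × 10^5
Final = 1.00 × 10^6 copies/μL / 9.8152 × 10^5 = 1.02 copies/μL

1.02 copies/μL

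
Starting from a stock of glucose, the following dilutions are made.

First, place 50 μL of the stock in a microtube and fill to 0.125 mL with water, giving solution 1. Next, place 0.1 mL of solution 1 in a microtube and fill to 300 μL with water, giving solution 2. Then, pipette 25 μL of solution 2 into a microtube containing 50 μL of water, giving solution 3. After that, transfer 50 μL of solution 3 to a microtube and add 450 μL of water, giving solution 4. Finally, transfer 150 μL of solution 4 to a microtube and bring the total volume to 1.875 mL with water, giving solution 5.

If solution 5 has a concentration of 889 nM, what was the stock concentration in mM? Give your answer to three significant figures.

2.50 mM

Step 1: 50 μL brought to 0.125 mL → factor 125/50 = 2.5
Step 2: 0.1 mL brought to 300 μL → factor 0.3/0.1 = 3
Step 3: 25 μL + 50 μL = 75 μL total → factor 75/25 = 3
Step 4: 50 μL + 450 μL = 500 μL total → factor 500/50 = 10
Step 5: 150 μL brought to 1.875 mL → factor 1875/150 = 12.5
Overall dilution factor = 2.5 × 3 × 3 × 10 × 12.5 = 2812.5
Stock = 889 nM × 2812.5 = 2.500 × 10^6 nM = 2.50 mM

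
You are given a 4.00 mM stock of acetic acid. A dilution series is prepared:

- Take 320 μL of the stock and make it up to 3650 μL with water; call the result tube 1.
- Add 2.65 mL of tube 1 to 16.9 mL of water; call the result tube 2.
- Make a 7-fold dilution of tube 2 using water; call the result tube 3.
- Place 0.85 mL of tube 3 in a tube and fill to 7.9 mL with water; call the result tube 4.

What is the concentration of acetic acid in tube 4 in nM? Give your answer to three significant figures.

Step 1: 320 μL brought to 3650 μL → factor 3650/320 = 11.406
Step 2: 2.65 mL + 16.9 mL = 19.55 mL total → factor 19.55/2.65 = 7.3774
Step 3: 7-fold → factor 7
Step 4: 0.85 mL brought to 7.9 mL → factor 7.9/0.85 = 9.2941
Overall dilution factor = 11.406 × 7.3774 × 7 × 9.2941 = 5474.6
Final = 4.00 mM / 5474.6 = 0.0007307 mM = 731 nM

731 nM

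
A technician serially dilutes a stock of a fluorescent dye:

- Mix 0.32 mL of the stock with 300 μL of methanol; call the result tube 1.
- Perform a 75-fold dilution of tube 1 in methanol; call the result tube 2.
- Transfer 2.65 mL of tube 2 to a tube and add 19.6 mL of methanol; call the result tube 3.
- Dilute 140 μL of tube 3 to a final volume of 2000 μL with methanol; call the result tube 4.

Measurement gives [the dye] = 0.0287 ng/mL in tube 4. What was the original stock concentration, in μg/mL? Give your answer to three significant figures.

Step 1: 0.32 mL + 300 μL = 0.62 mL total → factor 0.62/0.32 = 1.9375
Step 2: 75-fold → factor 75
Step 3: 2.65 mL + 19.6 mL = 22.25 mL total → factor 22.25/2.65 = 8.3962
Step 4: 140 μL brought to 2000 μL → factor 2000/140 = 14.286
Overall dilution factor = 1.9375 × 75 × 8.3962 × 14.286 = 17430
Stock = 0.0287 ng/mL × 17430 = 500.2 ng/mL = 0.500 μg/mL

0.500 μg/mL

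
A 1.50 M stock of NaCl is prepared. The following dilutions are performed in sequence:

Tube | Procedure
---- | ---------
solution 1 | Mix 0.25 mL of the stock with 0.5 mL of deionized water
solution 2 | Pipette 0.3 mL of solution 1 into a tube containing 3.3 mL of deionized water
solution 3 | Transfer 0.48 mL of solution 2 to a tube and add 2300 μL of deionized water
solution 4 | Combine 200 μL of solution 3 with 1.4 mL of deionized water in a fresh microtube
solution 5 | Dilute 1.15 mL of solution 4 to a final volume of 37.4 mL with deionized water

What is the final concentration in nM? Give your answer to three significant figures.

2.77 × 10^4 nM

Step 1: 0.25 mL + 0.5 mL = 0.75 mL total → factor 0.75/0.25 = 3
Step 2: 0.3 mL + 3.3 mL = 3.6 mL total → factor 3.6/0.3 = 12
Step 3: 0.48 mL + 2300 μL = 2.78 mL total → factor 2.78/0.48 = 5.7917
Step 4: 200 μL + 1.4 mL = 1600 μL total → factor 1600/200 = 8
Step 5: 1.15 mL brought to 37.4 mL → factor 37.4/1.15 = 32.522
Overall dilution factor = 3 × 12 × 5.7917 × 8 × 32.522 = 54246
Final = 1.50 M / 54246 = 2.765 × 10^-5 M = 2.77 × 10^4 nM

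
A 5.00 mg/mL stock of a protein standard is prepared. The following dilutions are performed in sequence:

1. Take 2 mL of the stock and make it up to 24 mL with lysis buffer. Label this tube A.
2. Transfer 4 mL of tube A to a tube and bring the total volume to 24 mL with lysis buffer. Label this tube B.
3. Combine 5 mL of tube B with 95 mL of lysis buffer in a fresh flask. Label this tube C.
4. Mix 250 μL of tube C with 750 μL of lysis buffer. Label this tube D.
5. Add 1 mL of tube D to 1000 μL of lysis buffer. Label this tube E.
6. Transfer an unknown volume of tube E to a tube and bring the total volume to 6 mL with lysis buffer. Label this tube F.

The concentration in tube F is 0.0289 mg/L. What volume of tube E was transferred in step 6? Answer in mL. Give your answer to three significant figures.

Step 1: 2 mL brought to 24 mL → factor 24/2 = 12
Step 2: 4 mL brought to 24 mL → factor 24/4 = 6
Step 3: 5 mL + 95 mL = 100 mL total → factor 100/5 = 20
Step 4: 250 μL + 750 μL = 1000 μL total → factor 1000/250 = 4
Step 5: 1 mL + 1000 μL = 2 mL total → factor 2/1 = 2
Step 6: v brought to 6 mL → factor = 6 mL/v
Product of known-step factors = 11520
Overall factor = 5.00 mg/mL / (0.0289 mg/L) = 1.7301 × 10^5
Step-6 factor = 1.7301 × 10^5 / 11520 = 15.018
v = 6 mL / 15.018 = 0.400 mL

0.400 mL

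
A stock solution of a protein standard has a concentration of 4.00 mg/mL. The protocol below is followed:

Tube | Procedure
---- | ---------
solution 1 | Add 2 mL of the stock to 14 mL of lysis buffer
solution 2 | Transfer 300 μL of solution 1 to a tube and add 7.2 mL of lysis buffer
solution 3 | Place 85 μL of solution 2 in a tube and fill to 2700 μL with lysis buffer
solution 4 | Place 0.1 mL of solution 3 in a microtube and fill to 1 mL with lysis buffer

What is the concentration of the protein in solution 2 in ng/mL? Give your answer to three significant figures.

Step 1: 2 mL + 14 mL = 16 mL total → factor 16/2 = 8
Step 2: 300 μL + 7.2 mL = 7500 μL total → factor 7500/300 = 25
Dilution factor through solution 2 = 8 × 25 = 200
[solution 2] = 4.00 mg/mL / 200 = 0.02000 mg/mL = 2.00 × 10^4 ng/mL

2.00 × 10^4 ng/mL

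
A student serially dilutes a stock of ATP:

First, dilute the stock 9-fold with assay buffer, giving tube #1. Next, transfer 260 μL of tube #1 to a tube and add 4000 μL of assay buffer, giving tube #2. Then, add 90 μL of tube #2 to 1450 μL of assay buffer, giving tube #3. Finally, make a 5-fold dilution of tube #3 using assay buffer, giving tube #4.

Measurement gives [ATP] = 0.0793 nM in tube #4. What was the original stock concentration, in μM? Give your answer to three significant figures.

1.00 μM

Step 1: 9-fold → factor 9
Step 2: 260 μL + 4000 μL = 4260 μL total → factor 4260/260 = 16.385
Step 3: 90 μL + 1450 μL = 1540 μL total → factor 1540/90 = 17.111
Step 4: 5-fold → factor 5
Overall dilution factor = 9 × 16.385 × 17.111 × 5 = 12616
Stock = 0.0793 nM × 12616 = 1000 nM = 1.00 μM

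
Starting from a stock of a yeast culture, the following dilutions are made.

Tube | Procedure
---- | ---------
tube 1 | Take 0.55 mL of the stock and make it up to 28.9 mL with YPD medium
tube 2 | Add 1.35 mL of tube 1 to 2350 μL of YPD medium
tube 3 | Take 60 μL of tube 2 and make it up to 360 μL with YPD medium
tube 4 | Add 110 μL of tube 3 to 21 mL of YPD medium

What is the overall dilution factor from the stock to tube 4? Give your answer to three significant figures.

Step 1: 0.55 mL brought to 28.9 mL → factor 28.9/0.55 = 52.545
Step 2: 1.35 mL + 2350 μL = 3.7 mL total → factor 3.7/1.35 = 2.7407
Step 3: 60 μL brought to 360 μL → factor 360/60 = 6
Step 4: 110 μL + 21 mL = 21110 μL total → factor 21110/110 = 191.91
Overall dilution factor = 52.545 × 2.7407 × 6 × 191.91 = 1.6582 × 10^5

1.66 × 10^5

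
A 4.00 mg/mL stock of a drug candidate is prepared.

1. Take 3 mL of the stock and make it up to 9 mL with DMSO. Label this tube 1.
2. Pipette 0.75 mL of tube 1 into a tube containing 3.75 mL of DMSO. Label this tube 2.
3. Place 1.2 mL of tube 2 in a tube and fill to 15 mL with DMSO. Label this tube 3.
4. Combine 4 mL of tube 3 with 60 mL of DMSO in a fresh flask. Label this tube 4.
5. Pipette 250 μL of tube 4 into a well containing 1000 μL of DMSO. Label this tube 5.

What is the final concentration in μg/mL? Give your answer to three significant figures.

Step 1: 3 mL brought to 9 mL → factor 9/3 = 3
Step 2: 0.75 mL + 3.75 mL = 4.5 mL total → factor 4.5/0.75 = 6
Step 3: 1.2 mL brought to 15 mL → factor 15/1.2 = 12.5
Step 4: 4 mL + 60 mL = 64 mL total → factor 64/4 = 16
Step 5: 250 μL + 1000 μL = 1250 μL total → factor 1250/250 = 5
Overall dilution factor = 3 × 6 × 12.5 × 16 × 5 = 18000
Final = 4.00 mg/mL / 18000 = 0.0002222 mg/mL = 0.222 μg/mL

0.222 μg/mL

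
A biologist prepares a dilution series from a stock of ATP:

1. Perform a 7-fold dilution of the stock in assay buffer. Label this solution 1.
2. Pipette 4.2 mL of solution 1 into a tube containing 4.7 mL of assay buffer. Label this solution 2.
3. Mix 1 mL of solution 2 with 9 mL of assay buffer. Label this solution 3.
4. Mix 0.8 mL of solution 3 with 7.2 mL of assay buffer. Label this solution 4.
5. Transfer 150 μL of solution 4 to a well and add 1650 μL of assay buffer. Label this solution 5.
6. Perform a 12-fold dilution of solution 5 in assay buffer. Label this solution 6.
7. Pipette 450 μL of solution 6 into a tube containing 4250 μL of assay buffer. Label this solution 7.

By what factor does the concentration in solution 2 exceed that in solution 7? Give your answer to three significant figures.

Step 1: 7-fold → factor 7
Step 2: 4.2 mL + 4.7 mL = 8.9 mL total → factor 8.9/4.2 = 2.119
Step 3: 1 mL + 9 mL = 10 mL total → factor 10/1 = 10
Step 4: 0.8 mL + 7.2 mL = 8 mL total → factor 8/0.8 = 10
Step 5: 150 μL + 1650 μL = 1800 μL total → factor 1800/150 = 12
Step 6: 12-fold → factor 12
Step 7: 450 μL + 4250 μL = 4700 μL total → factor 4700/450 = 10.444
Dilution factor to solution 2 = 14.833; to solution 7 = 2.2309 × 10^6
[solution 2]/[solution 7] = (factor to solution 7)/(factor to solution 2) = 2.2309 × 10^6/14.833 = 1.50 × 10^5

1.50 × 10^5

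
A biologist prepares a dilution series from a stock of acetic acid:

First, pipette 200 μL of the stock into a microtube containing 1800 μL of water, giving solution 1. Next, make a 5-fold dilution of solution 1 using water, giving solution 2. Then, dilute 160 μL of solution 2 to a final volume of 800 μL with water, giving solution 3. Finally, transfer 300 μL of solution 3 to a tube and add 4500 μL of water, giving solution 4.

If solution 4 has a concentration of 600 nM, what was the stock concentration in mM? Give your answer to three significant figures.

Step 1: 200 μL + 1800 μL = 2000 μL total → factor 2000/200 = 10
Step 2: 5-fold → factor 5
Step 3: 160 μL brought to 800 μL → factor 800/160 = 5
Step 4: 300 μL + 4500 μL = 4800 μL total → factor 4800/300 = 16
Overall dilution factor = 10 × 5 × 5 × 16 = 4000
Stock = 600 nM × 4000 = 2.400 × 10^6 nM = 2.40 mM

2.40 mM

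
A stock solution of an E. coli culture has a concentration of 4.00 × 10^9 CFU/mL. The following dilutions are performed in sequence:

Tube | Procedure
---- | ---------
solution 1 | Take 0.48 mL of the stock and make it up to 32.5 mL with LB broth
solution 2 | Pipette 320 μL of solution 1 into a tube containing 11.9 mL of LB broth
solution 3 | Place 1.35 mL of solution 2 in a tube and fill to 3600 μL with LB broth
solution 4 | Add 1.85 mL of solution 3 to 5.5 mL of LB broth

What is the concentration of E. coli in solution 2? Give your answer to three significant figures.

1.55 × 10^6 CFU/mL

Step 1: 0.48 mL brought to 32.5 mL → factor 32.5/0.48 = 67.708
Step 2: 320 μL + 11.9 mL = 12220 μL total → factor 12220/320 = 38.188
Dilution factor through solution 2 = 67.708 × 38.188 = 2585.6
[solution 2] = 4.00 × 10^9 CFU/mL / 2585.6 = 1.55 × 10^6 CFU/mL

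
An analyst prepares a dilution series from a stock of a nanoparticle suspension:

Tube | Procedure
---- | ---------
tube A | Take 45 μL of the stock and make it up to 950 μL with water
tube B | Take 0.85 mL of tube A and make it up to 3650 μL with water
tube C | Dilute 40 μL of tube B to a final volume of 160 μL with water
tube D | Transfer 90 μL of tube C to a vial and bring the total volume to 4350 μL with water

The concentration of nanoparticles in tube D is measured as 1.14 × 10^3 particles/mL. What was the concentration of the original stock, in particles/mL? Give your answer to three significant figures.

Step 1: 45 μL brought to 950 μL → factor 950/45 = 21.111
Step 2: 0.85 mL brought to 3650 μL → factor 3.65/0.85 = 4.2941
Step 3: 40 μL brought to 160 μL → factor 160/40 = 4
Step 4: 90 μL brought to 4350 μL → factor 4350/90 = 48.333
Overall dilution factor = 21.111 × 4.2941 × 4 × 48.333 = 17526
Stock = 1.14 × 10^3 particles/mL × 17526 = 2.00 × 10^7 particles/mL

2.00 × 10^7 particles/mL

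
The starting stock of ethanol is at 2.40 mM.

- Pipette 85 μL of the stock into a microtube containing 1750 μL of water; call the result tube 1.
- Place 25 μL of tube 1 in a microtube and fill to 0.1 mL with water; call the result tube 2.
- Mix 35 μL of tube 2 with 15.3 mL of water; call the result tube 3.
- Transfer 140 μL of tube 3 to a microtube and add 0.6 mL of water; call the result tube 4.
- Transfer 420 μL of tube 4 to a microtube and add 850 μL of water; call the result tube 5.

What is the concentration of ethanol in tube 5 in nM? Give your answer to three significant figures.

3.97 nM

Step 1: 85 μL + 1750 μL = 1835 μL total → factor 1835/85 = 21.588
Step 2: 25 μL brought to 0.1 mL → factor 100/25 = 4
Step 3: 35 μL + 15.3 mL = 15335 μL total → factor 15335/35 = 438.14
Step 4: 140 μL + 0.6 mL = 740 μL total → factor 740/140 = 5.2857
Step 5: 420 μL + 850 μL = 1270 μL total → factor 1270/420 = 3.0238
Overall dilution factor = 21.588 × 4 × 438.14 × 5.2857 × 3.0238 = 6.0472 × 10^5
Final = 2.40 mM / 6.0472 × 10^5 = 3.969 × 10^-6 mM = 3.97 nM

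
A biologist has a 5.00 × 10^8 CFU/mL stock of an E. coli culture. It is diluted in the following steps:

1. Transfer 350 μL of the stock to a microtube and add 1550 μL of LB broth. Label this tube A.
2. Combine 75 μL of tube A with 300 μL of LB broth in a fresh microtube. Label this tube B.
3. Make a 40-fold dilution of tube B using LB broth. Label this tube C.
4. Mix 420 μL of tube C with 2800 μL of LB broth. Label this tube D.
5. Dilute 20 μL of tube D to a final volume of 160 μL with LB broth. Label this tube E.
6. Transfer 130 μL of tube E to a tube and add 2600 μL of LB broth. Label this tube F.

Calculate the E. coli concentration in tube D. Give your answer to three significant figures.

Step 1: 350 μL + 1550 μL = 1900 μL total → factor 1900/350 = 5.4286
Step 2: 75 μL + 300 μL = 375 μL total → factor 375/75 = 5
Step 3: 40-fold → factor 40
Step 4: 420 μL + 2800 μL = 3220 μL total → factor 3220/420 = 7.6667
Dilution factor through tube D = 5.4286 × 5 × 40 × 7.6667 = 8323.8
[tube D] = 5.00 × 10^8 CFU/mL / 8323.8 = 6.01 × 10^4 CFU/mL

6.01 × 10^4 CFU/mL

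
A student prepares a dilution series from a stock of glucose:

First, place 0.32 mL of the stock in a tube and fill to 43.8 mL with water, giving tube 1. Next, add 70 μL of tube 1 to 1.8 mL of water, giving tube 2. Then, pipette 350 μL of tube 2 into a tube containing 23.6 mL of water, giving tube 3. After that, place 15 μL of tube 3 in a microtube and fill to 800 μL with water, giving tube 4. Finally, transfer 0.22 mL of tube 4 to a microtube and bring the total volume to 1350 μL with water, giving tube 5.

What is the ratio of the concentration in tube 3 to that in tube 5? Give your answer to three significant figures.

327

Step 1: 0.32 mL brought to 43.8 mL → factor 43.8/0.32 = 136.88
Step 2: 70 μL + 1.8 mL = 1870 μL total → factor 1870/70 = 26.714
Step 3: 350 μL + 23.6 mL = 23950 μL total → factor 23950/350 = 68.429
Step 4: 15 μL brought to 800 μL → factor 800/15 = 53.333
Step 5: 0.22 mL brought to 1350 μL → factor 1.35/0.22 = 6.1364
Dilution factor to tube 3 = 2.5021 × 10^5; to tube 5 = 8.1887 × 10^7
[tube 3]/[tube 5] = (factor to tube 5)/(factor to tube 3) = 8.1887 × 10^7/2.5021 × 10^5 = 327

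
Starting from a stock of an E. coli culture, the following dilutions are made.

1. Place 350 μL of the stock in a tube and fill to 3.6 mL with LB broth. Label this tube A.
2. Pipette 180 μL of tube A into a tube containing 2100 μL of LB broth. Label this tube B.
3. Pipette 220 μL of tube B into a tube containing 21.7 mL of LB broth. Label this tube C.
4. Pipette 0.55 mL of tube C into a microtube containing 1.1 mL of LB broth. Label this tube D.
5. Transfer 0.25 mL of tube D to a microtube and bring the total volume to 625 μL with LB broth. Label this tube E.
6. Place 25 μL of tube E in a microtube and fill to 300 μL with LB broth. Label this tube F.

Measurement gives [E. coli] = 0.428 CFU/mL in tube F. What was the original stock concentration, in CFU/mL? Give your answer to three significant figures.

5.00 × 10^5 CFU/mL

Step 1: 350 μL brought to 3.6 mL → factor 3600/350 = 10.286
Step 2: 180 μL + 2100 μL = 2280 μL total → factor 2280/180 = 12.667
Step 3: 220 μL + 21.7 mL = 21920 μL total → factor 21920/220 = 99.636
Step 4: 0.55 mL + 1.1 mL = 1.65 mL total → factor 1.65/0.55 = 3
Step 5: 0.25 mL brought to 625 μL → factor 0.625/0.25 = 2.5
Step 6: 25 μL brought to 300 μL → factor 300/25 = 12
Overall dilution factor = 10.286 × 12.667 × 99.636 × 3 × 2.5 × 12 = 1.1683 × 10^6
Stock = 0.428 CFU/mL × 1.1683 × 10^6 = 5.00 × 10^5 CFU/mL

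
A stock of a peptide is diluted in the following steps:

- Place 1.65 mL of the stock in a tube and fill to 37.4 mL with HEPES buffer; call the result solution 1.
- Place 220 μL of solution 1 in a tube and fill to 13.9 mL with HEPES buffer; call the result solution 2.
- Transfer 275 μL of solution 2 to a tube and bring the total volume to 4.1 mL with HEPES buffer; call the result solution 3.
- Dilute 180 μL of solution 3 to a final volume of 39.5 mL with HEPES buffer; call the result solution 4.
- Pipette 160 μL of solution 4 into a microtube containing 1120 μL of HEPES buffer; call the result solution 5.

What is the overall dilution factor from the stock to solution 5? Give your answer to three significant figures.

3.75 × 10^7

Step 1: 1.65 mL brought to 37.4 mL → factor 37.4/1.65 = 22.667
Step 2: 220 μL brought to 13.9 mL → factor 13900/220 = 63.182
Step 3: 275 μL brought to 4.1 mL → factor 4100/275 = 14.909
Step 4: 180 μL brought to 39.5 mL → factor 39500/180 = 219.44
Step 5: 160 μL + 1120 μL = 1280 μL total → factor 1280/160 = 8
Overall dilution factor = 22.667 × 63.182 × 14.909 × 219.44 × 8 = 3.7484 × 10^7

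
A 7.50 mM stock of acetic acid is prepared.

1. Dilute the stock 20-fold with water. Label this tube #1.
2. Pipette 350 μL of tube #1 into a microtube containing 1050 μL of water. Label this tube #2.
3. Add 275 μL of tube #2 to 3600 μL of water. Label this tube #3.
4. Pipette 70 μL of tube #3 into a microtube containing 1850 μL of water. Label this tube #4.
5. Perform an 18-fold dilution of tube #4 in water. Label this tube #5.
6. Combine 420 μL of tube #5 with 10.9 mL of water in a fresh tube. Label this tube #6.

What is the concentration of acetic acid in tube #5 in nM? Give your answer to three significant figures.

13.5 nM

Step 1: 20-fold → factor 20
Step 2: 350 μL + 1050 μL = 1400 μL total → factor 1400/350 = 4
Step 3: 275 μL + 3600 μL = 3875 μL total → factor 3875/275 = 14.091
Step 4: 70 μL + 1850 μL = 1920 μL total → factor 1920/70 = 27.429
Step 5: 18-fold → factor 18
Dilution factor through tube #5 = 20 × 4 × 14.091 × 27.429 × 18 = 5.5655 × 10^5
[tube #5] = 7.50 mM / 5.5655 × 10^5 = 1.348 × 10^-5 mM = 13.5 nM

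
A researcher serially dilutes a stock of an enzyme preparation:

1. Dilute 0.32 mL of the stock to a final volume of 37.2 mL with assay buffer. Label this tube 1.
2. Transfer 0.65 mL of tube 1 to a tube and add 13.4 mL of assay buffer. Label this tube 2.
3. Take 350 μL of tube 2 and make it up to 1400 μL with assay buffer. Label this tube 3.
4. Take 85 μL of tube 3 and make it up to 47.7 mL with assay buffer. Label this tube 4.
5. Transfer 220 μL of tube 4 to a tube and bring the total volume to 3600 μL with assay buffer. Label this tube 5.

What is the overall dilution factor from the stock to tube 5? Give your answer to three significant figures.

Step 1: 0.32 mL brought to 37.2 mL → factor 37.2/0.32 = 116.25
Step 2: 0.65 mL + 13.4 mL = 14.05 mL total → factor 14.05/0.65 = 21.615
Step 3: 350 μL brought to 1400 μL → factor 1400/350 = 4
Step 4: 85 μL brought to 47.7 mL → factor 47700/85 = 561.18
Step 5: 220 μL brought to 3600 μL → factor 3600/220 = 16.364
Overall dilution factor = 116.25 × 21.615 × 4 × 561.18 × 16.364 = 9.2299 × 10^7

9.23 × 10^7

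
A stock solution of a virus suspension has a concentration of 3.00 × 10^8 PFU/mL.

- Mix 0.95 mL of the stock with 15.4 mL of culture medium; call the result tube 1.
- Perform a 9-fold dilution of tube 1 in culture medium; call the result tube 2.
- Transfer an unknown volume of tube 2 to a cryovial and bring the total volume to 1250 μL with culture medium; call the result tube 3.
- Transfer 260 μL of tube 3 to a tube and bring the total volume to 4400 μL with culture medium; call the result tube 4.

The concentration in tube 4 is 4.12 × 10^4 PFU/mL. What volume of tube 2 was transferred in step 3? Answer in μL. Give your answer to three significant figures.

Step 1: 0.95 mL + 15.4 mL = 16.35 mL total → factor 16.35/0.95 = 17.211
Step 2: 9-fold → factor 9
Step 3: v brought to 1250 μL → factor = 1250 μL/v
Step 4: 260 μL brought to 4400 μL → factor 4400/260 = 16.923
Product of known-step factors = 2621.3
Overall factor = 3.00 × 10^8 PFU/mL / (4.12 × 10^4 PFU/mL) = 7281.6
Step-3 factor = 7281.6 / 2621.3 = 2.7778
v = 1250 μL / 2.7778 = 450 μL

450 μL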